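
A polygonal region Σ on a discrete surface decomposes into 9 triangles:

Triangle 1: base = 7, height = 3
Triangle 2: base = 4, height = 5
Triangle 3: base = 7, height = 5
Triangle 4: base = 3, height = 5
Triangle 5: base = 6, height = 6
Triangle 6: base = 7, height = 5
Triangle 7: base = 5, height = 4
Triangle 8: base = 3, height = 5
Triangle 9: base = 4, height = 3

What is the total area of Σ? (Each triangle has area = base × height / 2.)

(1/2)×7×3 + (1/2)×4×5 + (1/2)×7×5 + (1/2)×3×5 + (1/2)×6×6 + (1/2)×7×5 + (1/2)×5×4 + (1/2)×3×5 + (1/2)×4×3 = 104.5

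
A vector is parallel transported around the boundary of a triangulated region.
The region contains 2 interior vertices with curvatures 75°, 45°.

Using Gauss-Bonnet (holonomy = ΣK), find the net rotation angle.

Holonomy = total enclosed curvature = 75° + 45° = 120°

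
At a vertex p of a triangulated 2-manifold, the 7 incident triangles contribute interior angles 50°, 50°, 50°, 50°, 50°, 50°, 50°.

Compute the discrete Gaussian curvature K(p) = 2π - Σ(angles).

Sum of angles = 350°. K = 360° - 350° = 10°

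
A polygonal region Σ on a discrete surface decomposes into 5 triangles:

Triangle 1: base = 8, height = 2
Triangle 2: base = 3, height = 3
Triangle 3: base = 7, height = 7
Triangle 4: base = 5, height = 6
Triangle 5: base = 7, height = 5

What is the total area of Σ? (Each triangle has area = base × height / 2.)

(1/2)×8×2 + (1/2)×3×3 + (1/2)×7×7 + (1/2)×5×6 + (1/2)×7×5 = 69.5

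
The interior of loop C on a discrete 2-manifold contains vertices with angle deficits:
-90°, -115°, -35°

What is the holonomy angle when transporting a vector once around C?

Holonomy = total enclosed curvature = (-90°) + (-115°) + (-35°) = -240°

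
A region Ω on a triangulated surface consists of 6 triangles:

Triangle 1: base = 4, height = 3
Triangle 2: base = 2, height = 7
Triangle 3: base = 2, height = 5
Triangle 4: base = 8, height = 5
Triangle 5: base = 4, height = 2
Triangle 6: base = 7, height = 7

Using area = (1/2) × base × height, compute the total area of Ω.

(1/2)×4×3 + (1/2)×2×7 + (1/2)×2×5 + (1/2)×8×5 + (1/2)×4×2 + (1/2)×7×7 = 66.5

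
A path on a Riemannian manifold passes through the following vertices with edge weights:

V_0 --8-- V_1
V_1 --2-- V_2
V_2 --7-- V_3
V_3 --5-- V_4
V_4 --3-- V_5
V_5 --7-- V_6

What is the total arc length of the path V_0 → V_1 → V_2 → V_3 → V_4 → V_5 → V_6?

Arc length = 8 + 2 + 7 + 5 + 3 + 7 = 32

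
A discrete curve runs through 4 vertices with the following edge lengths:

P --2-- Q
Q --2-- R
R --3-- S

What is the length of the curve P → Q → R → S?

Arc length = 2 + 2 + 3 = 7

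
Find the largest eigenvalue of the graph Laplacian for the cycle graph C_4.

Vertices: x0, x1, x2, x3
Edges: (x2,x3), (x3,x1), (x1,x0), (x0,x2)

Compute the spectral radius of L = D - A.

The cycle graph C_n has Laplacian eigenvalues λ_k = 2 − 2cos(2πk/n), k = 0, 1, …, n−1. Here n = 4:
k=0: 2 − 2cos(0) = 0.0; k=1: 2 − 2cos(π/2) = 2.0; k=2: 2 − 2cos(π) = 4.0; k=3: 2 − 2cos(3π/2) = 2.0.
Laplacian eigenvalues: [0.0, 2.0, 2.0, 4.0]. Largest eigenvalue (spectral radius) = 4.0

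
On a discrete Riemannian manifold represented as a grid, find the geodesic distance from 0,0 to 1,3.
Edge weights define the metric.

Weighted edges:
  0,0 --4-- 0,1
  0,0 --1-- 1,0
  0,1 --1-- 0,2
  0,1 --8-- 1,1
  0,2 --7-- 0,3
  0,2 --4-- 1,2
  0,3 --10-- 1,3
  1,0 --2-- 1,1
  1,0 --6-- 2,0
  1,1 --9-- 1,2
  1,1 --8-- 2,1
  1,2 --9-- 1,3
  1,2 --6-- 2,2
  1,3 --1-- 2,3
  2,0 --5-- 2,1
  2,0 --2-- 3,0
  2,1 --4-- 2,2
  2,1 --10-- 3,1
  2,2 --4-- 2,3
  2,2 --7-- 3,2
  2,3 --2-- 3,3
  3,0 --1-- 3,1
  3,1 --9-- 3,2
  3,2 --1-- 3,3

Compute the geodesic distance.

Shortest path: 0,0 → 0,1 → 0,2 → 1,2 → 1,3, total weight = 18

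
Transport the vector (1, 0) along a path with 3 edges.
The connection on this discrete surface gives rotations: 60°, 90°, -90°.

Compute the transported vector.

Total rotation: 60° + 90° + (-90°) = 60°. Final vector: (0.5000, 0.8660)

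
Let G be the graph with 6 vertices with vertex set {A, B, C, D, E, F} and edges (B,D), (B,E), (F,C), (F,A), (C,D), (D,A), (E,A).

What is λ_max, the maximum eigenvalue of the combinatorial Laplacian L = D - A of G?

Degrees: deg(A) = 3, deg(B) = 2, deg(C) = 2, deg(D) = 3, deg(E) = 2, deg(F) = 2.
L = D − A with rows/columns ordered (A, B, C, D, E, F):
  [ 3,  0,  0, -1, -1, -1]
  [ 0,  2,  0, -1, -1,  0]
  [ 0,  0,  2, -1,  0, -1]
  [-1, -1, -1,  3,  0,  0]
  [-1, -1,  0,  0,  2,  0]
  [-1,  0, -1,  0,  0,  2]
Characteristic polynomial: det(λI − L) = λ(λ − 1)(λ − 2)(λ − 3)²(λ − 5).
Roots: λ = 0; (λ − 1) = 0 ⇒ λ = 1; (λ − 2) = 0 ⇒ λ = 2; (λ − 3) = 0 ⇒ λ = 3 (multiplicity 2); (λ − 5) = 0 ⇒ λ = 5.
(Check: the roots sum (with multiplicity) to 14, matching trace L = Σdeg = 2·7 = 14.)
Laplacian eigenvalues: [0.0, 1.0, 2.0, 3.0, 3.0, 5.0]. Largest eigenvalue (spectral radius) = 5.0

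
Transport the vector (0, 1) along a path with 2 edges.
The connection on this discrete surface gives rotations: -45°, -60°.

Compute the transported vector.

Total rotation: (-45°) + (-60°) = -105°. Final vector: (0.9659, -0.2588)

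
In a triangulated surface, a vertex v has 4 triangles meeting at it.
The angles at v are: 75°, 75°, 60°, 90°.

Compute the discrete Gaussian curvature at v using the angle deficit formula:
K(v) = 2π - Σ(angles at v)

Sum of angles = 300°. K = 360° - 300° = 60°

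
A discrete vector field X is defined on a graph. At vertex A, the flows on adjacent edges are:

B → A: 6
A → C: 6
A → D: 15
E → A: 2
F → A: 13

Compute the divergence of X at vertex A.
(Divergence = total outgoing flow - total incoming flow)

Divergence = sum of outgoing flows = (-6) + 6 + 15 + (-2) + (-13) = 0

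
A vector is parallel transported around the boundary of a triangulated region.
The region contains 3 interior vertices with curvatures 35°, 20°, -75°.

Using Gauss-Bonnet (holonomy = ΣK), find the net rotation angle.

Holonomy = total enclosed curvature = 35° + 20° + (-75°) = -20°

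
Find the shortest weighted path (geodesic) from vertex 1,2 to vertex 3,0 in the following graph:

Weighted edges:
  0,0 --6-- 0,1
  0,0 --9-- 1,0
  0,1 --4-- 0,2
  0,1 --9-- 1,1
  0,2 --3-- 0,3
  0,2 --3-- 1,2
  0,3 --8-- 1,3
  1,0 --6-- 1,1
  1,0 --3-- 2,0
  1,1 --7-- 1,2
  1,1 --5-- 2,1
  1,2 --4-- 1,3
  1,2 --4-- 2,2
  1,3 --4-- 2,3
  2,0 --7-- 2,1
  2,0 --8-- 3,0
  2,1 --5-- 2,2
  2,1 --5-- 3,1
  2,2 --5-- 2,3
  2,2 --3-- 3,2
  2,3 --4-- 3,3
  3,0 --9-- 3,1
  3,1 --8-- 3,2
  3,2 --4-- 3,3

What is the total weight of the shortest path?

Shortest path: 1,2 → 2,2 → 2,1 → 3,1 → 3,0, total weight = 23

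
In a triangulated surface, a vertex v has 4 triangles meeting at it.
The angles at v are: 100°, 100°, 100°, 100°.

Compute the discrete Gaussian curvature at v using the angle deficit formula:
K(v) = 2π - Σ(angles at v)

Sum of angles = 400°. K = 360° - 400° = -40° = -2π/9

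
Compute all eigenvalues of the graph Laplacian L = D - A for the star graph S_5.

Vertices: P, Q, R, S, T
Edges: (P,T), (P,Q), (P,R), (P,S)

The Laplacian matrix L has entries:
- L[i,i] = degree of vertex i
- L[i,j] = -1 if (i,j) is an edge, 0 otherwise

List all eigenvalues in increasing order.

The star S_5 is the complete bipartite graph K_{1,4} (one hub of degree 4, 4 leaves of degree 1). The Laplacian spectrum of K_{p,q} is 0, p (multiplicity q−1), q (multiplicity p−1), p+q. With p = 1, q = 4: 0 once, 1 with multiplicity 3, and 5 once. (Check: trace L = sum of degrees = 8 = 3·1 + 5.)
Laplacian eigenvalues (increasing order): [0.0, 1.0, 1.0, 1.0, 5.0]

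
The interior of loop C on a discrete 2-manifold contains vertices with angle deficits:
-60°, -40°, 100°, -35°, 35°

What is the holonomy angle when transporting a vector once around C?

Holonomy = total enclosed curvature = (-60°) + (-40°) + 100° + (-35°) + 35° = 0°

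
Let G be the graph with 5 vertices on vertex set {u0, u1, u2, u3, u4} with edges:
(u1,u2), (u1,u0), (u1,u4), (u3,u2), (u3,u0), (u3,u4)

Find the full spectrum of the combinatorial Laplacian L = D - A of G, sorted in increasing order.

Degrees: deg(u0) = 2, deg(u1) = 3, deg(u2) = 2, deg(u3) = 3, deg(u4) = 2.
L = D − A with rows/columns ordered (u0, u1, u2, u3, u4):
  [ 2, -1,  0, -1,  0]
  [-1,  3, -1,  0, -1]
  [ 0, -1,  2, -1,  0]
  [-1,  0, -1,  3, -1]
  [ 0, -1,  0, -1,  2]
Characteristic polynomial: det(λI − L) = λ(λ − 2)²(λ − 3)(λ − 5).
Roots: λ = 0; (λ − 2) = 0 ⇒ λ = 2 (multiplicity 2); (λ − 3) = 0 ⇒ λ = 3; (λ − 5) = 0 ⇒ λ = 5.
(Check: the roots sum (with multiplicity) to 12, matching trace L = Σdeg = 2·6 = 12.)
Laplacian eigenvalues (increasing order): [0.0, 2.0, 2.0, 3.0, 5.0]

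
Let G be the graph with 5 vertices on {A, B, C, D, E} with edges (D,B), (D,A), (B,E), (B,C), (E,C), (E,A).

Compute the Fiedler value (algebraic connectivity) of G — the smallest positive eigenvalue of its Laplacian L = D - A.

Degrees: deg(A) = 2, deg(B) = 3, deg(C) = 2, deg(D) = 2, deg(E) = 3.
L = D − A with rows/columns ordered (A, B, C, D, E):
  [ 2,  0,  0, -1, -1]
  [ 0,  3, -1, -1, -1]
  [ 0, -1,  2,  0, -1]
  [-1, -1,  0,  2,  0]
  [-1, -1, -1,  0,  3]
Characteristic polynomial: det(λI − L) = λ(λ² − 5λ + 5)(λ² − 7λ + 11).
Roots: λ = 0; (λ² − 5λ + 5) = 0 ⇒ λ = (5 ± √5)/2 ≈ 1.382, 3.618; (λ² − 7λ + 11) = 0 ⇒ λ = (7 ± √5)/2 ≈ 2.382, 4.618.
(Check: the roots sum (with multiplicity) to 12, matching trace L = Σdeg = 2·6 = 12.)
Laplacian eigenvalues: [0.0, 1.382, 2.382, 3.618, 4.618]. Algebraic connectivity (smallest non-zero eigenvalue) = 1.382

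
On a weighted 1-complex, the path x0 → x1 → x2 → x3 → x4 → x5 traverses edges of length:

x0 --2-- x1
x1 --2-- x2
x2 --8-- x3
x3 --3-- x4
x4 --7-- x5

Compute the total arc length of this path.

Arc length = 2 + 2 + 8 + 3 + 7 = 22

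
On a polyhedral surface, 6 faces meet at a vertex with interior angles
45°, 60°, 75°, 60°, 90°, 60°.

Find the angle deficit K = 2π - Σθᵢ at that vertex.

Sum of angles = 390°. K = 360° - 390° = -30°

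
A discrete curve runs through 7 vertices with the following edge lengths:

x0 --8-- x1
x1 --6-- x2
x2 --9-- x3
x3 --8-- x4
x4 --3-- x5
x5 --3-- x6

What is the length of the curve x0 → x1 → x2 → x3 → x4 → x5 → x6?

Arc length = 8 + 6 + 9 + 8 + 3 + 3 = 37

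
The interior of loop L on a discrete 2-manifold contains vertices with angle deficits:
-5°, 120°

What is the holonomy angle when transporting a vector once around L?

Holonomy = total enclosed curvature = (-5°) + 120° = 115°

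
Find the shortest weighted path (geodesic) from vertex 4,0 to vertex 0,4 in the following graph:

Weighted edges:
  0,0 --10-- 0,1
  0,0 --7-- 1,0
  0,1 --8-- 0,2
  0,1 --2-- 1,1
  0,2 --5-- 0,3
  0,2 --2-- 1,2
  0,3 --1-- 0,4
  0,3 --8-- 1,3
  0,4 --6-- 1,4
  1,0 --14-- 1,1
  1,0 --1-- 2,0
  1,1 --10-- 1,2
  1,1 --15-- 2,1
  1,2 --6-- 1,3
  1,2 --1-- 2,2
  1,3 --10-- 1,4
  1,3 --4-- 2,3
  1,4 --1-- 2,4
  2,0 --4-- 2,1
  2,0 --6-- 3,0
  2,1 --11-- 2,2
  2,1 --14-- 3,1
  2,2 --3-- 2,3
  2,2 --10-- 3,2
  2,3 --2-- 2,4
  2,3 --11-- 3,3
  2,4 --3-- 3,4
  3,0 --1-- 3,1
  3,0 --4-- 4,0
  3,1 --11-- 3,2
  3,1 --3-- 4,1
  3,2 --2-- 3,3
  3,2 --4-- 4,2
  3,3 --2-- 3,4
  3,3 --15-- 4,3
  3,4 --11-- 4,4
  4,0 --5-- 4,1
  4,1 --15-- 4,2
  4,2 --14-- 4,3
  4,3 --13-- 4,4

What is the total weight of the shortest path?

Shortest path: 4,0 → 3,0 → 3,1 → 3,2 → 3,3 → 3,4 → 2,4 → 1,4 → 0,4, total weight = 30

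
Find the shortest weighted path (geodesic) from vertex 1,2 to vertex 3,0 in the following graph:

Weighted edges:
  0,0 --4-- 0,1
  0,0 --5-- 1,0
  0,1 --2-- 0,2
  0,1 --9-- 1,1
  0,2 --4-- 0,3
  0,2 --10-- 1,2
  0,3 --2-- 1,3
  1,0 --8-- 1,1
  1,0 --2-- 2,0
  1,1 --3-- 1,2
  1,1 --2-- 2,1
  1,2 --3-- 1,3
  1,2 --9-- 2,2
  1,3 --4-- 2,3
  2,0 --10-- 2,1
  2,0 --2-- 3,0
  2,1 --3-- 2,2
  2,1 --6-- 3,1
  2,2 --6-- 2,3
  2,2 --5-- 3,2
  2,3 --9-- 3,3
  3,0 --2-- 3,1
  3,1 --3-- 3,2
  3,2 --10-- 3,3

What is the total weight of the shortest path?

Shortest path: 1,2 → 1,1 → 2,1 → 3,1 → 3,0, total weight = 13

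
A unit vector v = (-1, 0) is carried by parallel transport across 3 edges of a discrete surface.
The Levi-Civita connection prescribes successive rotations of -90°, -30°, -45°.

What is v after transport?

Total rotation: (-90°) + (-30°) + (-45°) = -165°. Final vector: (0.9659, 0.2588)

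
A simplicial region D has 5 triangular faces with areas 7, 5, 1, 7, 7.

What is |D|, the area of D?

7 + 5 + 1 + 7 + 7 = 27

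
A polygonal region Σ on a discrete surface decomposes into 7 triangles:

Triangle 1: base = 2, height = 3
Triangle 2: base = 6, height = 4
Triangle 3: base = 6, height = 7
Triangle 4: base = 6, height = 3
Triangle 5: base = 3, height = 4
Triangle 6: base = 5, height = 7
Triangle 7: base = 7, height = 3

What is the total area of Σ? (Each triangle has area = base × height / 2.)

(1/2)×2×3 + (1/2)×6×4 + (1/2)×6×7 + (1/2)×6×3 + (1/2)×3×4 + (1/2)×5×7 + (1/2)×7×3 = 79.0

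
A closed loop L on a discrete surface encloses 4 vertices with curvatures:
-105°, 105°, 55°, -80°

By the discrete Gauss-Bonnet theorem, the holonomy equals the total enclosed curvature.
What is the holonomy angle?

Holonomy = total enclosed curvature = (-105°) + 105° + 55° + (-80°) = -25°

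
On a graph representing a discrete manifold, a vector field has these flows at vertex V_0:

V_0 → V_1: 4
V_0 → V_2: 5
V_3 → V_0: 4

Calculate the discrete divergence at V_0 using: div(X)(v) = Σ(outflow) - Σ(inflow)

Divergence = sum of outgoing flows = 4 + 5 + (-4) = 5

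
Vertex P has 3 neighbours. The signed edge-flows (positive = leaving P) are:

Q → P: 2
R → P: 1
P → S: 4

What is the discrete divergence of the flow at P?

Divergence = sum of outgoing flows = (-2) + (-1) + 4 = 1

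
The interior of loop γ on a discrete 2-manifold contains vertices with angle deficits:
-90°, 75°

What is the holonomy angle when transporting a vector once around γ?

Holonomy = total enclosed curvature = (-90°) + 75° = -15°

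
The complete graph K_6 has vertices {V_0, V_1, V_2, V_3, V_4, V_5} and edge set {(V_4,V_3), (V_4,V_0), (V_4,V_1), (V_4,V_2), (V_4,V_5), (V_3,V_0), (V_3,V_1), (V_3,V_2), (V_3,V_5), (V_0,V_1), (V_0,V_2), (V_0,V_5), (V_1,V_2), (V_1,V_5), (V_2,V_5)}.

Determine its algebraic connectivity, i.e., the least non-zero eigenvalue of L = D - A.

For the complete graph K_n, L = nI − J (J = all-ones matrix). J has eigenvalues n (once, eigenvector 𝟙) and 0 (multiplicity n−1), so L has eigenvalues 0 (once) and n (multiplicity n−1). Here n = 6: eigenvalue 0 once and 6 with multiplicity 5.
Laplacian eigenvalues: [0.0, 6.0, 6.0, 6.0, 6.0, 6.0]. Algebraic connectivity (smallest non-zero eigenvalue) = 6.0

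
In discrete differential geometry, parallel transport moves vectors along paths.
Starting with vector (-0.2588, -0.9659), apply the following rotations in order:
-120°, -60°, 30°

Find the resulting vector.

Total rotation: (-120°) + (-60°) + 30° = -150°. Final vector: (-0.2588, 0.9659)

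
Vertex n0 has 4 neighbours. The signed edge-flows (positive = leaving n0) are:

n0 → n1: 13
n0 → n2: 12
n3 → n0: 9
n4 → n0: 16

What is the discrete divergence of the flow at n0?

Divergence = sum of outgoing flows = 13 + 12 + (-9) + (-16) = 0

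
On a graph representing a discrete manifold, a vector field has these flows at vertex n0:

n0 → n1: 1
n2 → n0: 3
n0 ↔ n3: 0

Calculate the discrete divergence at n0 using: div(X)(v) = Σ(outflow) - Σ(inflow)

Divergence = sum of outgoing flows = 1 + (-3) + 0 = -2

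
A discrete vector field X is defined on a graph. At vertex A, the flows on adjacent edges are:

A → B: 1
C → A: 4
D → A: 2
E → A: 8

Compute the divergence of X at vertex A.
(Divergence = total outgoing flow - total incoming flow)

Divergence = sum of outgoing flows = 1 + (-4) + (-2) + (-8) = -13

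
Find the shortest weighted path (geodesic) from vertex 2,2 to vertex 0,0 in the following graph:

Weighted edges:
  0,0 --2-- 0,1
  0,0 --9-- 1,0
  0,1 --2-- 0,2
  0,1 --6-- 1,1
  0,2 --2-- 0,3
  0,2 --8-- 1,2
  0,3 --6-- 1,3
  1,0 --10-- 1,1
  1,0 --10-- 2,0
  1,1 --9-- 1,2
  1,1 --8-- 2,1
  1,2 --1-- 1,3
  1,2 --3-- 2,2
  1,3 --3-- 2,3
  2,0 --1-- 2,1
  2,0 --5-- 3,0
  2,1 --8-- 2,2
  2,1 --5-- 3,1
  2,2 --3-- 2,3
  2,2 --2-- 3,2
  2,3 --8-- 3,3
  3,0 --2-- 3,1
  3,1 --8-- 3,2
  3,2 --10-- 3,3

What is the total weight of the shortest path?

Shortest path: 2,2 → 1,2 → 0,2 → 0,1 → 0,0, total weight = 15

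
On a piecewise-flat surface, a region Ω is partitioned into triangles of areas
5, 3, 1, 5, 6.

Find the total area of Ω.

5 + 3 + 1 + 5 + 6 = 20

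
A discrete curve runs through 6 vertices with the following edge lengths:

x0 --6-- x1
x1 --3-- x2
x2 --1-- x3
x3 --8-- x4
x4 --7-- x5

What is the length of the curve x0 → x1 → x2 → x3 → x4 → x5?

Arc length = 6 + 3 + 1 + 8 + 7 = 25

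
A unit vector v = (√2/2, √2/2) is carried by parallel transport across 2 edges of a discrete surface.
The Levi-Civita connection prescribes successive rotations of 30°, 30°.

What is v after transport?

Total rotation: 30° + 30° = 60°. Final vector: (-0.2588, 0.9659)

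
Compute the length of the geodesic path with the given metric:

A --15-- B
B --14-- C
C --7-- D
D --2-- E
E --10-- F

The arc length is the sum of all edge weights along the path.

Arc length = 15 + 14 + 7 + 2 + 10 = 48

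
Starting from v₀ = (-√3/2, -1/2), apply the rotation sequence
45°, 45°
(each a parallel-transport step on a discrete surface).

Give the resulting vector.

Total rotation: 45° + 45° = 90°. Final vector: (0.5000, -0.8660)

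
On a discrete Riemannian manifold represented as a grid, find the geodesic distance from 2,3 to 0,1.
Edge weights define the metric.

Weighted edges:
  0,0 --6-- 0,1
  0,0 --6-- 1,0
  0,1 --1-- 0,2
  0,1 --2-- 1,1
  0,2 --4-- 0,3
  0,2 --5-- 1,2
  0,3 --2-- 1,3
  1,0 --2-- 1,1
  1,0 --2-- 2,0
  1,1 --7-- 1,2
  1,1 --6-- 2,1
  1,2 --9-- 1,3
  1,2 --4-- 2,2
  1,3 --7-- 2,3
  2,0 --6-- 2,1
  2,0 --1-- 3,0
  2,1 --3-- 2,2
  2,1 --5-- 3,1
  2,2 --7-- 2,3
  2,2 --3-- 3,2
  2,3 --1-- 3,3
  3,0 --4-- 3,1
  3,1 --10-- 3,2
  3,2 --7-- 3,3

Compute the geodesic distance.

Shortest path: 2,3 → 1,3 → 0,3 → 0,2 → 0,1, total weight = 14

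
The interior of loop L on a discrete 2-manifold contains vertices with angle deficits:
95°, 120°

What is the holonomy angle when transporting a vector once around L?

Holonomy = total enclosed curvature = 95° + 120° = 215°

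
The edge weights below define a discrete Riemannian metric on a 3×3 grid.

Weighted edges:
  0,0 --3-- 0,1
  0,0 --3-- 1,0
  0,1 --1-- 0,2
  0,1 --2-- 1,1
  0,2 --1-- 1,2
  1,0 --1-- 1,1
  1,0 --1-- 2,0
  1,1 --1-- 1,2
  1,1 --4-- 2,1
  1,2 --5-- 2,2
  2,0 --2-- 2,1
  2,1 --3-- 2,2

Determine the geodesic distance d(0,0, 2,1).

Shortest path: 0,0 → 1,0 → 2,0 → 2,1, total weight = 6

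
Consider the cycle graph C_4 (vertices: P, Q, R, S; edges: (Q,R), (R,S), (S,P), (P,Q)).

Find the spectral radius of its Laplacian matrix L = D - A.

The cycle graph C_n has Laplacian eigenvalues λ_k = 2 − 2cos(2πk/n), k = 0, 1, …, n−1. Here n = 4:
k=0: 2 − 2cos(0) = 0.0; k=1: 2 − 2cos(π/2) = 2.0; k=2: 2 − 2cos(π) = 4.0; k=3: 2 − 2cos(3π/2) = 2.0.
Laplacian eigenvalues: [0.0, 2.0, 2.0, 4.0]. Largest eigenvalue (spectral radius) = 4.0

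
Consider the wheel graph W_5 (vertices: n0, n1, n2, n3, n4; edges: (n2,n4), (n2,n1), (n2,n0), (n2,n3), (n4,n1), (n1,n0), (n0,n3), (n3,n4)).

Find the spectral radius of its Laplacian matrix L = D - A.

The wheel W_5 is the join K_1 ∨ C_4 (a hub joined to every vertex of a cycle of length 4). For a join G ∨ H (G on p vertices, H on q vertices) the Laplacian spectrum is 0, p+q, the eigenvalues of L(G) other than one 0 each shifted by +q, and the eigenvalues of L(H) other than one 0 each shifted by +p. With G = K_1 (p = 1, nothing left after dropping its 0) and H = C_4 (q = 4, eigenvalues 2 − 2cos(2πk/4), k = 0, …, 3; drop k = 0), the spectrum of W_5 is 0, 5, and 1 + (2 − 2cos(2πk/4)) = 3 − 2cos(2πk/4) for k = 1, …, 3:
k=1: 3 − 2cos(π/2) = 3.0; k=2: 3 − 2cos(π) = 5.0; k=3: 3 − 2cos(3π/2) = 3.0.
Laplacian eigenvalues: [0.0, 3.0, 3.0, 5.0, 5.0]. Largest eigenvalue (spectral radius) = 5.0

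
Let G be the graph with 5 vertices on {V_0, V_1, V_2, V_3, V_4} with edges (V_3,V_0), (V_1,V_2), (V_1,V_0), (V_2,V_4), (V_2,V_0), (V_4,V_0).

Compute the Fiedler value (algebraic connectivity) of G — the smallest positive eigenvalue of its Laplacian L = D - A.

Degrees: deg(V_0) = 4, deg(V_1) = 2, deg(V_2) = 3, deg(V_3) = 1, deg(V_4) = 2.
L = D − A with rows/columns ordered (V_0, V_1, V_2, V_3, V_4):
  [ 4, -1, -1, -1, -1]
  [-1,  2, -1,  0,  0]
  [-1, -1,  3,  0, -1]
  [-1,  0,  0,  1,  0]
  [-1,  0, -1,  0,  2]
Characteristic polynomial: det(λI − L) = λ(λ − 1)(λ − 2)(λ − 4)(λ − 5).
Roots: λ = 0; (λ − 1) = 0 ⇒ λ = 1; (λ − 2) = 0 ⇒ λ = 2; (λ − 4) = 0 ⇒ λ = 4; (λ − 5) = 0 ⇒ λ = 5.
(Check: the roots sum (with multiplicity) to 12, matching trace L = Σdeg = 2·6 = 12.)
Laplacian eigenvalues: [0.0, 1.0, 2.0, 4.0, 5.0]. Algebraic connectivity (smallest non-zero eigenvalue) = 1.0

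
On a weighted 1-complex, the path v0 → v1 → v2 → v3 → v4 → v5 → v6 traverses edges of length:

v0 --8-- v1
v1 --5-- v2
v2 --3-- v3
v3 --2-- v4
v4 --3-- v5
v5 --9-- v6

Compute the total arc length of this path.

Arc length = 8 + 5 + 3 + 2 + 3 + 9 = 30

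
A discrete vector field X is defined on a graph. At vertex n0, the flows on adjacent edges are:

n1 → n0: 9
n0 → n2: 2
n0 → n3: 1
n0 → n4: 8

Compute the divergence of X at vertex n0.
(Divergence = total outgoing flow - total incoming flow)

Divergence = sum of outgoing flows = (-9) + 2 + 1 + 8 = 2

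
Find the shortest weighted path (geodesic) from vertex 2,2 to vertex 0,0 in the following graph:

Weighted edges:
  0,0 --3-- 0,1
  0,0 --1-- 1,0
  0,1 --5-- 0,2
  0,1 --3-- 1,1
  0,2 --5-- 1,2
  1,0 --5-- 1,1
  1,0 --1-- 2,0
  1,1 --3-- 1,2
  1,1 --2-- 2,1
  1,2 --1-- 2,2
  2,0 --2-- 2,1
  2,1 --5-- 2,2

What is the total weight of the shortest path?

Shortest path: 2,2 → 2,1 → 2,0 → 1,0 → 0,0, total weight = 9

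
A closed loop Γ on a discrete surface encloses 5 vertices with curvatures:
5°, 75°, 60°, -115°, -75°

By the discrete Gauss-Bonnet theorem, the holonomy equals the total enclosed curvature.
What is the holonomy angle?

Holonomy = total enclosed curvature = 5° + 75° + 60° + (-115°) + (-75°) = -50°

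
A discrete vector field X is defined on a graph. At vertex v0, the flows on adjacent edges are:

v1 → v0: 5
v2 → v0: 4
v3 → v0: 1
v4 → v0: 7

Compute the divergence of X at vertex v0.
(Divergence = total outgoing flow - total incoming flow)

Divergence = sum of outgoing flows = (-5) + (-4) + (-1) + (-7) = -17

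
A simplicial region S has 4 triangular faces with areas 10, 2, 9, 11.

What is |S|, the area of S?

10 + 2 + 9 + 11 = 32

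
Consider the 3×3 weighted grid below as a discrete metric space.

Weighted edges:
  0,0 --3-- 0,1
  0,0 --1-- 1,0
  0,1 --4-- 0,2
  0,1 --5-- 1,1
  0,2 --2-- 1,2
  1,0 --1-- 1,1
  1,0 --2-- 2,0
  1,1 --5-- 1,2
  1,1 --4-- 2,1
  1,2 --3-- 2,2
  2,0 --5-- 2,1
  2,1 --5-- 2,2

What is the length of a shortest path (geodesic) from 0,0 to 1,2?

Shortest path: 0,0 → 1,0 → 1,1 → 1,2, total weight = 7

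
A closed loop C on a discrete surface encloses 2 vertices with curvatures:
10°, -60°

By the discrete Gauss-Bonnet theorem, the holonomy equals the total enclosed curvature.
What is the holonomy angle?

Holonomy = total enclosed curvature = 10° + (-60°) = -50°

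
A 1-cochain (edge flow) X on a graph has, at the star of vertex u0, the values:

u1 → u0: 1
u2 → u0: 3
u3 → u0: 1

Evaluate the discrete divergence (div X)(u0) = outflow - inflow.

Divergence = sum of outgoing flows = (-1) + (-3) + (-1) = -5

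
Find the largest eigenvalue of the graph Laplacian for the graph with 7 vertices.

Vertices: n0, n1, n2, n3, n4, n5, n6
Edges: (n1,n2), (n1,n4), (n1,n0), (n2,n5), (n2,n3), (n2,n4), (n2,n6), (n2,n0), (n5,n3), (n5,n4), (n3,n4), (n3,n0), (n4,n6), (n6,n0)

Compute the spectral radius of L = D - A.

Degrees: deg(n0) = 4, deg(n1) = 3, deg(n2) = 6, deg(n3) = 4, deg(n4) = 5, deg(n5) = 3, deg(n6) = 3.
L = D − A with rows/columns ordered (n0, n1, n2, n3, n4, n5, n6):
  [ 4, -1, -1, -1,  0,  0, -1]
  [-1,  3, -1,  0, -1,  0,  0]
  [-1, -1,  6, -1, -1, -1, -1]
  [-1,  0, -1,  4, -1, -1,  0]
  [ 0, -1, -1, -1,  5, -1, -1]
  [ 0,  0, -1, -1, -1,  3,  0]
  [-1,  0, -1,  0, -1,  0,  3]
Characteristic polynomial: det(λI − L) = λ(λ² − 9λ + 16)(λ − 3)(λ − 4)(λ − 5)(λ − 7).
Roots: λ = 0; (λ² − 9λ + 16) = 0 ⇒ λ = (9 ± √17)/2 ≈ 2.4384, 6.5616; (λ − 3) = 0 ⇒ λ = 3; (λ − 4) = 0 ⇒ λ = 4; (λ − 5) = 0 ⇒ λ = 5; (λ − 7) = 0 ⇒ λ = 7.
(Check: the roots sum (with multiplicity) to 28, matching trace L = Σdeg = 2·14 = 28.)
Laplacian eigenvalues: [0.0, 2.4384, 3.0, 4.0, 5.0, 6.5616, 7.0]. Largest eigenvalue (spectral radius) = 7.0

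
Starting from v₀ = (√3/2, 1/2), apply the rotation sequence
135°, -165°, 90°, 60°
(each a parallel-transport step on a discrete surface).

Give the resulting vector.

Total rotation: 135° + (-165°) + 90° + 60° = 120°. Final vector: (-0.8660, 0.5000)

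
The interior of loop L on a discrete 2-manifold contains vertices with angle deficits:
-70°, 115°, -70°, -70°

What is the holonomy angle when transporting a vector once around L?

Holonomy = total enclosed curvature = (-70°) + 115° + (-70°) + (-70°) = -95°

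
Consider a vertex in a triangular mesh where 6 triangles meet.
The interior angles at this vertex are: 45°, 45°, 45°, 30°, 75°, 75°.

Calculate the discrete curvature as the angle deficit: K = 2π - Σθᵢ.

Sum of angles = 315°. K = 360° - 315° = 45°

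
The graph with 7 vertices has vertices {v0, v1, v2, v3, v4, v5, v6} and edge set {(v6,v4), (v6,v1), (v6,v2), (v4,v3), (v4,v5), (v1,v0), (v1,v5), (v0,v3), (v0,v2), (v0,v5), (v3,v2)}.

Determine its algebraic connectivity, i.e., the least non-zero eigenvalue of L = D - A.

Degrees: deg(v0) = 4, deg(v1) = 3, deg(v2) = 3, deg(v3) = 3, deg(v4) = 3, deg(v5) = 3, deg(v6) = 3.
L = D − A with rows/columns ordered (v0, v1, v2, v3, v4, v5, v6):
  [ 4, -1, -1, -1,  0, -1,  0]
  [-1,  3,  0,  0,  0, -1, -1]
  [-1,  0,  3, -1,  0,  0, -1]
  [-1,  0, -1,  3, -1,  0,  0]
  [ 0,  0,  0, -1,  3, -1, -1]
  [-1, -1,  0,  0, -1,  3,  0]
  [ 0, -1, -1,  0, -1,  0,  3]
Characteristic polynomial: det(λI − L) = λ(λ − 2)(λ² − 8λ + 14)²(λ − 4).
Roots: λ = 0; (λ − 2) = 0 ⇒ λ = 2; (λ² − 8λ + 14) = 0 ⇒ λ = 4 ± √2 ≈ 2.5858, 5.4142 (multiplicity 2); (λ − 4) = 0 ⇒ λ = 4.
(Check: the roots sum (with multiplicity) to 22, matching trace L = Σdeg = 2·11 = 22.)
Laplacian eigenvalues: [0.0, 2.0, 2.5858, 2.5858, 4.0, 5.4142, 5.4142]. Algebraic connectivity (smallest non-zero eigenvalue) = 2.0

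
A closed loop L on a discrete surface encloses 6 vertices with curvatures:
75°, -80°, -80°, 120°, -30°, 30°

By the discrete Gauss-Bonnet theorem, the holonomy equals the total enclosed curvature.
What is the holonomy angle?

Holonomy = total enclosed curvature = 75° + (-80°) + (-80°) + 120° + (-30°) + 30° = 35°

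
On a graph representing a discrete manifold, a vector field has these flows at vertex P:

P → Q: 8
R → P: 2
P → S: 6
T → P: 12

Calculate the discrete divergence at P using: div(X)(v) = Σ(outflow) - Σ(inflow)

Divergence = sum of outgoing flows = 8 + (-2) + 6 + (-12) = 0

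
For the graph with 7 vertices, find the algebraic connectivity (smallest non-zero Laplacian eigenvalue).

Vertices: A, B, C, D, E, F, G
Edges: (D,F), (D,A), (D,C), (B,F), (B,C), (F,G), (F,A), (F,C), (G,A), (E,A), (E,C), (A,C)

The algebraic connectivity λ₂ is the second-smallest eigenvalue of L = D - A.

Degrees: deg(A) = 5, deg(B) = 2, deg(C) = 5, deg(D) = 3, deg(E) = 2, deg(F) = 5, deg(G) = 2.
L = D − A with rows/columns ordered (A, B, C, D, E, F, G):
  [ 5,  0, -1, -1, -1, -1, -1]
  [ 0,  2, -1,  0,  0, -1,  0]
  [-1, -1,  5, -1, -1, -1,  0]
  [-1,  0, -1,  3,  0, -1,  0]
  [-1,  0, -1,  0,  2,  0,  0]
  [-1, -1, -1, -1,  0,  5, -1]
  [-1,  0,  0,  0,  0, -1,  2]
Characteristic polynomial: det(λI − L) = λ(λ² − 8λ + 11)²(λ² − 8λ + 14).
Roots: λ = 0; (λ² − 8λ + 11) = 0 ⇒ λ = 4 ± √5 ≈ 1.7639, 6.2361 (multiplicity 2); (λ² − 8λ + 14) = 0 ⇒ λ = 4 ± √2 ≈ 2.5858, 5.4142.
(Check: the roots sum (with multiplicity) to 24, matching trace L = Σdeg = 2·12 = 24.)
Laplacian eigenvalues: [0.0, 1.7639, 1.7639, 2.5858, 5.4142, 6.2361, 6.2361]. Algebraic connectivity (smallest non-zero eigenvalue) = 1.7639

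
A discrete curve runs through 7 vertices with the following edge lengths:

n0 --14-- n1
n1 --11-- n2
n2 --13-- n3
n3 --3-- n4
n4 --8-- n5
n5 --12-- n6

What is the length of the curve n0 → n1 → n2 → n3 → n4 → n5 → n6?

Arc length = 14 + 11 + 13 + 3 + 8 + 12 = 61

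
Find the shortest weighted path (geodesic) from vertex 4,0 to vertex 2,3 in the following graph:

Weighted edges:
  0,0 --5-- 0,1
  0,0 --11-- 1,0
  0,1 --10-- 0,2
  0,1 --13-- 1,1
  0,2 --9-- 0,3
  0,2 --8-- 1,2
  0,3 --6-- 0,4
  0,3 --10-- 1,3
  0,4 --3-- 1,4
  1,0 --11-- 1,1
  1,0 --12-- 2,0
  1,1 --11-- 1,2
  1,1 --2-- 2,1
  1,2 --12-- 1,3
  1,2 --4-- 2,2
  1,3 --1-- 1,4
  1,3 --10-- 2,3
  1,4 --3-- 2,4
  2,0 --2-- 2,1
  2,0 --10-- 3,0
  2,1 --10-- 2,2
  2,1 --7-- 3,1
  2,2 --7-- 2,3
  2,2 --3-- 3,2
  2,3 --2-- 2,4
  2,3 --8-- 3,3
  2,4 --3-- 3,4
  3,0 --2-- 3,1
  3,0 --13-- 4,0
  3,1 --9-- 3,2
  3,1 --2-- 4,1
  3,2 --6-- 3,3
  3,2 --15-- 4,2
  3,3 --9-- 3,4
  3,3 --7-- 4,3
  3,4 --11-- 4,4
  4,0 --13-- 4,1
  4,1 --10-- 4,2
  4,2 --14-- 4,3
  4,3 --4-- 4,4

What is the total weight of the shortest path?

Shortest path: 4,0 → 3,0 → 3,1 → 3,2 → 2,2 → 2,3, total weight = 34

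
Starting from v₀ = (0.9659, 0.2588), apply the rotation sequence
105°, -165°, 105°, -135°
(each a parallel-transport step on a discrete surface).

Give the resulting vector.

Total rotation: 105° + (-165°) + 105° + (-135°) = -90°. Final vector: (0.2588, -0.9659)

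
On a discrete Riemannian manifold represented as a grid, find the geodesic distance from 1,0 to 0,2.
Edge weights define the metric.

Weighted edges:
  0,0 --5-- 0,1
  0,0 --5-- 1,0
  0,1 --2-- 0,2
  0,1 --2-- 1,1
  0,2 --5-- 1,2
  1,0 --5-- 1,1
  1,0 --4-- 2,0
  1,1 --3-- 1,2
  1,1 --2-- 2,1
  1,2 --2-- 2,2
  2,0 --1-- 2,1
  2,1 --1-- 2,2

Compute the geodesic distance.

Shortest path: 1,0 → 1,1 → 0,1 → 0,2, total weight = 9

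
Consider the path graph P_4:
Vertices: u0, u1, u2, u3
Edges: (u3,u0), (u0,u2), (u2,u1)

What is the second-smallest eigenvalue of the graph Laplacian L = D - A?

The path graph P_n has Laplacian eigenvalues λ_k = 2 − 2cos(kπ/n), k = 0, 1, …, n−1. Here n = 4:
k=0: 2 − 2cos(0) = 0.0; k=1: 2 − 2cos(π/4) = 0.5858; k=2: 2 − 2cos(π/2) = 2.0; k=3: 2 − 2cos(3π/4) = 3.4142.
Laplacian eigenvalues: [0.0, 0.5858, 2.0, 3.4142]. Algebraic connectivity (smallest non-zero eigenvalue) = 0.5858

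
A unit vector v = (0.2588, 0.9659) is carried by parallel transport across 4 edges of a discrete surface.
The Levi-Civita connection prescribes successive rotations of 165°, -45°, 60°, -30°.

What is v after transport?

Total rotation: 165° + (-45°) + 60° + (-30°) = 150°. Final vector: (-0.7071, -0.7071)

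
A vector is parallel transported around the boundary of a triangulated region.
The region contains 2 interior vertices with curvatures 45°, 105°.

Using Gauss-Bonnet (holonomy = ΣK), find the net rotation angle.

Holonomy = total enclosed curvature = 45° + 105° = 150°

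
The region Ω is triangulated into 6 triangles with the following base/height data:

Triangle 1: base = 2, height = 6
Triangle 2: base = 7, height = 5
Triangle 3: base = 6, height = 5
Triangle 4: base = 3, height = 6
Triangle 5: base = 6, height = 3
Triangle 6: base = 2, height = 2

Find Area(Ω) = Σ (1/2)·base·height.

(1/2)×2×6 + (1/2)×7×5 + (1/2)×6×5 + (1/2)×3×6 + (1/2)×6×3 + (1/2)×2×2 = 58.5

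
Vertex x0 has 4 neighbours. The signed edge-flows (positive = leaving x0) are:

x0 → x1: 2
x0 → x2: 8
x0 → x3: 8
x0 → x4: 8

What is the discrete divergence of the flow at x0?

Divergence = sum of outgoing flows = 2 + 8 + 8 + 8 = 26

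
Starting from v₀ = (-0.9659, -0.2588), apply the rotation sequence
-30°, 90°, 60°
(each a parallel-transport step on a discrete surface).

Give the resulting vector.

Total rotation: (-30°) + 90° + 60° = 120°. Final vector: (0.7071, -0.7071)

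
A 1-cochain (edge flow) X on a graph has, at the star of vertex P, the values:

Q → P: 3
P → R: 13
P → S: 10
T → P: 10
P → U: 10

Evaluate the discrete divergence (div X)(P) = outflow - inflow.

Divergence = sum of outgoing flows = (-3) + 13 + 10 + (-10) + 10 = 20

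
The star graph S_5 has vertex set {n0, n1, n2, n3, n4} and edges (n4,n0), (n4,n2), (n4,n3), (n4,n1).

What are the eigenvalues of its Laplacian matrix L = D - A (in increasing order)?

The star S_5 is the complete bipartite graph K_{1,4} (one hub of degree 4, 4 leaves of degree 1). The Laplacian spectrum of K_{p,q} is 0, p (multiplicity q−1), q (multiplicity p−1), p+q. With p = 1, q = 4: 0 once, 1 with multiplicity 3, and 5 once. (Check: trace L = sum of degrees = 8 = 3·1 + 5.)
Laplacian eigenvalues (increasing order): [0.0, 1.0, 1.0, 1.0, 5.0]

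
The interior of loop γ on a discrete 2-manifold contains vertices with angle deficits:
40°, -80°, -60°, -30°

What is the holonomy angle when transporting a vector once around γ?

Holonomy = total enclosed curvature = 40° + (-80°) + (-60°) + (-30°) = -130°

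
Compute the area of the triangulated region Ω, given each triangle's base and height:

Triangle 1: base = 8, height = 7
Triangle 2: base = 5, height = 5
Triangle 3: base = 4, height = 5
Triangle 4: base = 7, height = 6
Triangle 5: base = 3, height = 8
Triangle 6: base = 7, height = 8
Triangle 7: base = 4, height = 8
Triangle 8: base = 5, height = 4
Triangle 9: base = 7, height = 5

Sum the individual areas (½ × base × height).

(1/2)×8×7 + (1/2)×5×5 + (1/2)×4×5 + (1/2)×7×6 + (1/2)×3×8 + (1/2)×7×8 + (1/2)×4×8 + (1/2)×5×4 + (1/2)×7×5 = 155.0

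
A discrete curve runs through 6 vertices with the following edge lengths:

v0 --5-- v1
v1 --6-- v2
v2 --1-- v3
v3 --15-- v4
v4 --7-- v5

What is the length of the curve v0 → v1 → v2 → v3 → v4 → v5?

Arc length = 5 + 6 + 1 + 15 + 7 = 34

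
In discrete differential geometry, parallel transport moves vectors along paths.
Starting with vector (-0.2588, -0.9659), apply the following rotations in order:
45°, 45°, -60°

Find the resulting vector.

Total rotation: 45° + 45° + (-60°) = 30°. Final vector: (0.2588, -0.9659)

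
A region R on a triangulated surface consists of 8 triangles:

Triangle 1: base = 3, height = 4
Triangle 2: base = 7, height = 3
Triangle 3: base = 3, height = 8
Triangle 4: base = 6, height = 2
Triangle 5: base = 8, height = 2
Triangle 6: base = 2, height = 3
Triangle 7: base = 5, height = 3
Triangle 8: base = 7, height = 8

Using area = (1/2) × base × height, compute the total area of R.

(1/2)×3×4 + (1/2)×7×3 + (1/2)×3×8 + (1/2)×6×2 + (1/2)×8×2 + (1/2)×2×3 + (1/2)×5×3 + (1/2)×7×8 = 81.0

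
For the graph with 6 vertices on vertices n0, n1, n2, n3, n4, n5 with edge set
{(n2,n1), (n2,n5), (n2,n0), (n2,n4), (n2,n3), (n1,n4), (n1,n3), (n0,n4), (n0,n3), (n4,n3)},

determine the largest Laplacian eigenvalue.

Degrees: deg(n0) = 3, deg(n1) = 3, deg(n2) = 5, deg(n3) = 4, deg(n4) = 4, deg(n5) = 1.
L = D − A with rows/columns ordered (n0, n1, n2, n3, n4, n5):
  [ 3,  0, -1, -1, -1,  0]
  [ 0,  3, -1, -1, -1,  0]
  [-1, -1,  5, -1, -1, -1]
  [-1, -1, -1,  4, -1,  0]
  [-1, -1, -1, -1,  4,  0]
  [ 0,  0, -1,  0,  0,  1]
Characteristic polynomial: det(λI − L) = λ(λ − 1)(λ − 3)(λ − 5)²(λ − 6).
Roots: λ = 0; (λ − 1) = 0 ⇒ λ = 1; (λ − 3) = 0 ⇒ λ = 3; (λ − 5) = 0 ⇒ λ = 5 (multiplicity 2); (λ − 6) = 0 ⇒ λ = 6.
(Check: the roots sum (with multiplicity) to 20, matching trace L = Σdeg = 2·10 = 20.)
Laplacian eigenvalues: [0.0, 1.0, 3.0, 5.0, 5.0, 6.0]. Largest eigenvalue (spectral radius) = 6.0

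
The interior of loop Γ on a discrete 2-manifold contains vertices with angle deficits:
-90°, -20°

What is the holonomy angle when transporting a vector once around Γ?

Holonomy = total enclosed curvature = (-90°) + (-20°) = -110°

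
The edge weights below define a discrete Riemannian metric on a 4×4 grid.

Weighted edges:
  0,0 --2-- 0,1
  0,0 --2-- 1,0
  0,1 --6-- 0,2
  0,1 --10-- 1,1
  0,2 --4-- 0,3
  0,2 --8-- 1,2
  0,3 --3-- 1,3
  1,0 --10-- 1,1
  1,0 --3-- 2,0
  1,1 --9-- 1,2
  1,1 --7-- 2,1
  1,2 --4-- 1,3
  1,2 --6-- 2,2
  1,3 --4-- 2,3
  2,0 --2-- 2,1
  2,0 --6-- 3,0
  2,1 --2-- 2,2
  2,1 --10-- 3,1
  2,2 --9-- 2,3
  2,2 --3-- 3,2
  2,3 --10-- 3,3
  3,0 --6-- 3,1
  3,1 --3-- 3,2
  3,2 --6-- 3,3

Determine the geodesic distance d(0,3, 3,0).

Shortest path: 0,3 → 0,2 → 0,1 → 0,0 → 1,0 → 2,0 → 3,0, total weight = 23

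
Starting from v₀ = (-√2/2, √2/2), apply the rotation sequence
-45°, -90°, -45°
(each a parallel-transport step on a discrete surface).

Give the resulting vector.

Total rotation: (-45°) + (-90°) + (-45°) = -180° ≡ 180° (mod 360°). Final vector: (0.7071, -0.7071)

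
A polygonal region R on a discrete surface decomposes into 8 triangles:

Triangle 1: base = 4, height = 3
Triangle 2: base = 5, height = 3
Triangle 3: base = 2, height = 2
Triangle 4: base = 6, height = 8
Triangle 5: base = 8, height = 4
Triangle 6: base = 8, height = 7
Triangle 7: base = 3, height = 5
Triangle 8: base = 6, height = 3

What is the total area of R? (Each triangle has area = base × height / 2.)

(1/2)×4×3 + (1/2)×5×3 + (1/2)×2×2 + (1/2)×6×8 + (1/2)×8×4 + (1/2)×8×7 + (1/2)×3×5 + (1/2)×6×3 = 100.0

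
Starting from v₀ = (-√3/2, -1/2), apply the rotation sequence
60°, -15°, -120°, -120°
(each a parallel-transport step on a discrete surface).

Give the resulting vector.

Total rotation: 60° + (-15°) + (-120°) + (-120°) = -195° ≡ 165° (mod 360°). Final vector: (0.9659, 0.2588)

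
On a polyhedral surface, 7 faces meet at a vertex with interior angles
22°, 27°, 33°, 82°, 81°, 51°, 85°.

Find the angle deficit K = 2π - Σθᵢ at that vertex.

Sum of angles = 381°. K = 360° - 381° = -21° = -7π/60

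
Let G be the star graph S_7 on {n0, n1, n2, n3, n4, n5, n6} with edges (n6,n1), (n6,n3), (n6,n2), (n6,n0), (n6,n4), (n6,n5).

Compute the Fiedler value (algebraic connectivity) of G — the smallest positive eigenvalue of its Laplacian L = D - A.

The star S_7 is the complete bipartite graph K_{1,6} (one hub of degree 6, 6 leaves of degree 1). The Laplacian spectrum of K_{p,q} is 0, p (multiplicity q−1), q (multiplicity p−1), p+q. With p = 1, q = 6: 0 once, 1 with multiplicity 5, and 7 once. (Check: trace L = sum of degrees = 12 = 5·1 + 7.)
Laplacian eigenvalues: [0.0, 1.0, 1.0, 1.0, 1.0, 1.0, 7.0]. Algebraic connectivity (smallest non-zero eigenvalue) = 1.0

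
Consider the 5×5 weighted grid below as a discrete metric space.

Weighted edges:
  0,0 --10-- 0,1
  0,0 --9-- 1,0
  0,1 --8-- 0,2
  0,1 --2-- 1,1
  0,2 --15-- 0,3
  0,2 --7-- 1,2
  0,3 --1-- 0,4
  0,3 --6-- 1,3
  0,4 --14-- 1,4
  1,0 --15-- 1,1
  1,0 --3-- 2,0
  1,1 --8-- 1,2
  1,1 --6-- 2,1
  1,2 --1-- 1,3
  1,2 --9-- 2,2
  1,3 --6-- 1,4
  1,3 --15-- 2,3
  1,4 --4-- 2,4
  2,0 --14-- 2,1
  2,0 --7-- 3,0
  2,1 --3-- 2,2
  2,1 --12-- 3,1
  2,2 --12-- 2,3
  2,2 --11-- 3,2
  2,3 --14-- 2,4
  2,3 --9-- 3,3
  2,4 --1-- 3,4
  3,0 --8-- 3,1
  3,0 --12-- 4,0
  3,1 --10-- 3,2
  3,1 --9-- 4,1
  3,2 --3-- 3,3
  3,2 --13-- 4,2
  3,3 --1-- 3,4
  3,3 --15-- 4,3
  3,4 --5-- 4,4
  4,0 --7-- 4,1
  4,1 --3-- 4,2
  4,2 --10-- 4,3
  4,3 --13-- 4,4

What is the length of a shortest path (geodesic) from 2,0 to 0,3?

Shortest path: 2,0 → 2,1 → 2,2 → 1,2 → 1,3 → 0,3, total weight = 33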